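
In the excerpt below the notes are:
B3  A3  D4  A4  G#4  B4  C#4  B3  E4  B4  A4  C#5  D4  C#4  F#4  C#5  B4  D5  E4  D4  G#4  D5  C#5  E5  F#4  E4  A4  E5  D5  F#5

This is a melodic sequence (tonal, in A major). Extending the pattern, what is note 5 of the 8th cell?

G#5

The unit is 6 notes. Position-5 pitches of the 5 shown cells: G#4, A4, B4, C#5, D5.
Extending up a 2nd: E5 → F#5 → G#5.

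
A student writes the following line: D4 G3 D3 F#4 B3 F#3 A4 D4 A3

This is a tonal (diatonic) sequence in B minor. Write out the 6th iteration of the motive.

The 3-note cells begin on D4, F#4, A4 — each up a 3rd from the last.
Extending up a 3rd: C#5 → E5 → G5.
So cell 6 is G5 C#5 G4.

G5 C#5 G4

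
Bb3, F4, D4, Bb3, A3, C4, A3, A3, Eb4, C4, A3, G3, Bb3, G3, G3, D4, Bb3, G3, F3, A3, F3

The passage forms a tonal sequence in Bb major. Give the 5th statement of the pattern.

Eb3 Bb3 G3 Eb3 D3 F3 D3

The 7-note cells begin on Bb3, A3, G3 — each down a 2nd from the last.
Carrying on: F3 → Eb3.
From Eb3 the diatonic shape gives Eb3 Bb3 G3 Eb3 D3 F3 D3.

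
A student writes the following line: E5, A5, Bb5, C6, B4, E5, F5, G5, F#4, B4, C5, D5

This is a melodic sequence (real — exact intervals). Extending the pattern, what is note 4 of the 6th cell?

With 4-note cells, note 4 of each statement runs C6, G5, D5.
Extending down a 4th: A4 → E4 → B3.

B3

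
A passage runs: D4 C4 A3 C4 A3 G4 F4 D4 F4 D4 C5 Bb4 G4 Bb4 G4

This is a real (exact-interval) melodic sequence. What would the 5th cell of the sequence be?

With a 5-note motive the entries are D4, G4, C5, each up a 4th from the previous.
Continuing the starts: F5 → Bb5.
From Bb5 the exact shape gives Bb5 Ab5 F5 Ab5 F5.

Bb5 Ab5 F5 Ab5 F5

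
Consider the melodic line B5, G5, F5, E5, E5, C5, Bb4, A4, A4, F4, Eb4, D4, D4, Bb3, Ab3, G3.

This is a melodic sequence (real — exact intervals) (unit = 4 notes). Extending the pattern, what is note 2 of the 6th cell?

Ab2

Grouping in 4s, the 2nd note of each cell is G5, C5, F4, Bb3.
Extending down a 5th: Eb3 → Ab2.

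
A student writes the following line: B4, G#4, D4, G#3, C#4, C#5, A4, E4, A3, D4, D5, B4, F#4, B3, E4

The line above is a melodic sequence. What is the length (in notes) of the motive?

There are 15 notes; a 5-note unit gives 3 cells:
B4 G#4 D4 G#3 C#4 | C#5 A4 E4 A3 D4 | D5 B4 F#4 B3 E4
Every group is a transposition up a 2nd of the one before; no shorter unit works.

5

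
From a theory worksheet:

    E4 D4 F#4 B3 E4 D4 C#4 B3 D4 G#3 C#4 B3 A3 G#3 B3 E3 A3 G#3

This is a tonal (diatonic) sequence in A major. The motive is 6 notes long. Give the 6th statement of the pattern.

B2 A2 C#3 F#2 B2 A2

With a 6-note motive the entries are E4, C#4, A3, each down a 3rd from the previous.
Carrying on: F#3 → D3 → B2.
From B2 the diatonic shape gives B2 A2 C#3 F#2 B2 A2.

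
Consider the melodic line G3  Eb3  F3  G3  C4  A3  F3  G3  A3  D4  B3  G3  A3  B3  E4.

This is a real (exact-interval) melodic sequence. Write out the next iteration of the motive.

C#4 A3 B3 C#4 F#4

Unit = 5 notes; the statements start on G3, A3, B3, moving up a 2nd each time.
From C#4 the exact shape gives C#4 A3 B3 C#4 F#4.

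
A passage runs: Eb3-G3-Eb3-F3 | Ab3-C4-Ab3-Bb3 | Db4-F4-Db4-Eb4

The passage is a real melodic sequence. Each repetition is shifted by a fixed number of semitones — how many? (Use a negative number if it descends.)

5

Taking 4-note groups, the heads are Eb3, Ab3, Db4: the pattern moves up a 4th.
Counting half-steps from Eb3 to Ab3: 5.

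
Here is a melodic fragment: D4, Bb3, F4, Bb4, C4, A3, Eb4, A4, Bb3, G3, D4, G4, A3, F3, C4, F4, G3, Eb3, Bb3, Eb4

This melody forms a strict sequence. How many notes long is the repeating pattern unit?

There are 20 notes; a 4-note unit gives 5 cells:
D4 Bb3 F4 Bb4 | C4 A3 Eb4 A4 | Bb3 G3 D4 G4 | A3 F3 C4 F4 | G3 Eb3 Bb3 Eb4
Every group is a transposition down a 2nd of the one before; no shorter unit works.

4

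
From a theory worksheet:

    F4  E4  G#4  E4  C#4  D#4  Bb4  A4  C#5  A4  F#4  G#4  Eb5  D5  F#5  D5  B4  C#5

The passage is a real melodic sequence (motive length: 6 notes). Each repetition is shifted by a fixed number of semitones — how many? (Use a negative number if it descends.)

Taking 6-note groups, the heads are F4, Bb4, Eb5: the pattern moves up a 4th.
F4→Bb4 is 70 − 65 = 5 semitones.

5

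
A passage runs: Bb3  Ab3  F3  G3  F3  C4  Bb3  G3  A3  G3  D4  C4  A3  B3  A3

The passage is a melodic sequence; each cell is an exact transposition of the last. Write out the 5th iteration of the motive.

With a 5-note motive the entries are Bb3, C4, D4, each up a 2nd from the previous.
Carrying on: E4 → F#4.
From F#4 the exact shape gives F#4 E4 C#4 D#4 C#4.

F#4 E4 C#4 D#4 C#4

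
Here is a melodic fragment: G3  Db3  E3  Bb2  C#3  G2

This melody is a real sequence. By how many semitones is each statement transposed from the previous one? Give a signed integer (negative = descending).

Taking 2-note groups, the heads are G3, E3, C#3: the pattern moves down a 3rd.
G3 to E3 spans -3 semitones.

-3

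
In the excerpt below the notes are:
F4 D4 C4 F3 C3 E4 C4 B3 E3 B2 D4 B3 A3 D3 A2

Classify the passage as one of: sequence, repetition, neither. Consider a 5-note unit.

Each 5-note cell is the previous one transposed down a 2nd.

sequence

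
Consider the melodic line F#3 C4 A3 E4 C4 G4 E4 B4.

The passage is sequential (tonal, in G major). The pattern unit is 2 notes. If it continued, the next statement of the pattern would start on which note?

G4

The 2-note cells begin on F#3, A3, C4, E4 — each up a 3rd from the last.
The next head, up a 3rd from E4, is G4.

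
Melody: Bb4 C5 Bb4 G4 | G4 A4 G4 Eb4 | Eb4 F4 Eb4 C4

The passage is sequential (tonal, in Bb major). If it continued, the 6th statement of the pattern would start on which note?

F3

Unit = 4 notes; the statements start on Bb4, G4, Eb4, moving down a 3rd each time.
Continuing: C4 → A3 → F3. Statement 6 starts on F3.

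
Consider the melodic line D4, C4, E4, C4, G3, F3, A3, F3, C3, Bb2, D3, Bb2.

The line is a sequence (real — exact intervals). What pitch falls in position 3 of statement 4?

G2

The unit is 4 notes. Position-3 pitches of the 3 shown cells: E4, A3, D3.
From D3, down a 5th gives G2.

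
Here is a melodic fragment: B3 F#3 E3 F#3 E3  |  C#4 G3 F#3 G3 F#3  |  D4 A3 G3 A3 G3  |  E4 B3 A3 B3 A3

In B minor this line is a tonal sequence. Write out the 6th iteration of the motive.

G4 D4 C#4 D4 C#4

Unit = 5 notes; the statements start on B3, C#4, D4, E4, moving up a 2nd each time.
Extending up a 2nd: F#4 → G4.
So cell 6 is G4 D4 C#4 D4 C#4.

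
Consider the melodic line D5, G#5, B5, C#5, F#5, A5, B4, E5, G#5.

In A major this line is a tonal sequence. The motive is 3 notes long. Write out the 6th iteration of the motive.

F#4 B4 D5

Unit = 3 notes; the statements start on D5, C#5, B4, moving down a 2nd each time.
Continuing the starts: A4 → G#4 → F#4.
So cell 6 is F#4 B4 D5.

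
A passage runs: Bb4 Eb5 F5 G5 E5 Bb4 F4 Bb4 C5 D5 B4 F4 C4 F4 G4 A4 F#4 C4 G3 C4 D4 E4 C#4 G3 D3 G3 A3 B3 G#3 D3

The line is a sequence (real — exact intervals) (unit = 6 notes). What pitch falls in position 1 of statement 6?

The unit is 6 notes. Position-1 pitches of the 5 shown cells: Bb4, F4, C4, G3, D3.
One more down a 4th gives A2.

A2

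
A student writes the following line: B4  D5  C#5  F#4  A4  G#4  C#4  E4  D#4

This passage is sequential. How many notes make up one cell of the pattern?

9 notes total. Splitting into 3 groups of 3:
B4 D5 C#5 | F#4 A4 G#4 | C#4 E4 D#4
Every group is a transposition down a 4th of the one before; no shorter unit works.

3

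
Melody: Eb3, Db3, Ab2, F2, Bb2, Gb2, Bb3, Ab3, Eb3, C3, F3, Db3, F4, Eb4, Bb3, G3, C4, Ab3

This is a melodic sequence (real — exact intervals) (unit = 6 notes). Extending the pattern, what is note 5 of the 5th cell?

Grouping in 6s, the 5th note of each cell is Bb2, F3, C4.
Each moves up a 5th. Continuing: G4 → D5.

D5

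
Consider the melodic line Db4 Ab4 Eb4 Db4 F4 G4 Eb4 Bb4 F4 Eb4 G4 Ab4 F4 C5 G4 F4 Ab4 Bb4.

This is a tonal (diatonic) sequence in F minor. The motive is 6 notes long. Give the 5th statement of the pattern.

Unit = 6 notes; the statements start on Db4, Eb4, F4, moving up a 2nd each time.
Extending up a 2nd: G4 → Ab4.
Statement 5 starts on Ab4 and keeps the same diatonic contour: Ab4 Eb5 Bb4 Ab4 C5 Db5.

Ab4 Eb5 Bb4 Ab4 C5 Db5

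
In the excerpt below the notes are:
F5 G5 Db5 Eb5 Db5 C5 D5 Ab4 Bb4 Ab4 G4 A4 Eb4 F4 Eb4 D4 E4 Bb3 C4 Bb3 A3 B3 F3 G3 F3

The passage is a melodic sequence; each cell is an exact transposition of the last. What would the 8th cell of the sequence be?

F#2 G#2 D2 E2 D2

Taking 5-note groups, the heads are F5, C5, G4, D4, A3: the pattern moves down a 4th.
Carrying on: E3 → B2 → F#2.
From F#2 the exact shape gives F#2 G#2 D2 E2 D2.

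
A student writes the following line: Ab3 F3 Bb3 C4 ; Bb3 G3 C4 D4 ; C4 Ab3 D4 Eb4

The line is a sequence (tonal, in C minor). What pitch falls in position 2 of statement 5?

C4

With 4-note cells, note 2 of each statement runs F3, G3, Ab3.
Extending up a 2nd: Bb3 → C4.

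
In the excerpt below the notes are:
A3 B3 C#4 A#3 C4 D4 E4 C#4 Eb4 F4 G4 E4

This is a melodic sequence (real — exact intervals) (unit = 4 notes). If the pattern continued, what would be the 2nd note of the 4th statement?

Ab4

The unit is 4 notes. Position-2 pitches of the 3 shown cells: B3, D4, F4.
One more up a 3rd gives Ab4.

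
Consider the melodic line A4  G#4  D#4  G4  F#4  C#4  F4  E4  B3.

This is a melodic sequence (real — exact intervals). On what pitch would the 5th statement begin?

The 3-note cells begin on A4, G4, F4 — each down a 2nd from the last.
Extending the heads down a 2nd: Eb4 → Db4.

Db4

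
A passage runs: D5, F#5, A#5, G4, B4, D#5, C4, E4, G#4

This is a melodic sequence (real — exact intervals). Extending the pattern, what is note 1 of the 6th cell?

Eb2

Grouping in 3s, the 1st note of each cell is D5, G4, C4.
Each moves down a 5th. Continuing: F3 → Bb2 → Eb2.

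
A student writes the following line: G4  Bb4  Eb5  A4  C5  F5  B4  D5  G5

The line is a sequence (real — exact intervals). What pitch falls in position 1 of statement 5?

D#5

The unit is 3 notes. Position-1 pitches of the 3 shown cells: G4, A4, B4.
Each moves up a 2nd. Continuing: C#5 → D#5.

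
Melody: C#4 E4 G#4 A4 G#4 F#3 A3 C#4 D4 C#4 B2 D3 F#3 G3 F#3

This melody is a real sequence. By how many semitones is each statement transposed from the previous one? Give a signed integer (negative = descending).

The 5-note cells begin on C#4, F#3, B2 — each down a 5th from the last.
Counting half-steps from C#4 to F#3: -7.

-7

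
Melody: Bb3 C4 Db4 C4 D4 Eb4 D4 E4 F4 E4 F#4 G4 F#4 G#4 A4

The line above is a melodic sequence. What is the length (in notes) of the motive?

3

There are 15 notes; a 3-note unit gives 5 cells:
Bb3 C4 Db4 | C4 D4 Eb4 | D4 E4 F4 | E4 F#4 G4 | F#4 G#4 A4
Every group is a transposition up a 2nd of the one before; no shorter unit works.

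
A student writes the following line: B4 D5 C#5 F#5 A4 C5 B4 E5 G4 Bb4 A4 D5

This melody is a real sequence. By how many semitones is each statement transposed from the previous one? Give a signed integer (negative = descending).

-2

Taking 4-note groups, the heads are B4, A4, G4: the pattern moves down a 2nd.
B4→A4 is 69 − 71 = -2 semitones.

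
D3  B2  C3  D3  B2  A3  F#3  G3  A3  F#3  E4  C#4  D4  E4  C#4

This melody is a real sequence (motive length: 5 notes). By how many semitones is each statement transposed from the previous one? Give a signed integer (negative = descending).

7

Unit = 5 notes; the statements start on D3, A3, E4, moving up a 5th each time.
Counting half-steps from D3 to A3: 7.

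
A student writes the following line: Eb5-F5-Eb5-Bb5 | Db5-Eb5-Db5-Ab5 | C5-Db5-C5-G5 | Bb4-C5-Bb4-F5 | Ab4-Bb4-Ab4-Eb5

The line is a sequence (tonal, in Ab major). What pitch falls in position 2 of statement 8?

With 4-note cells, note 2 of each statement runs F5, Eb5, Db5, C5, Bb4.
Carrying that down a 2nd forward: Ab4 → G4 → F4.

F4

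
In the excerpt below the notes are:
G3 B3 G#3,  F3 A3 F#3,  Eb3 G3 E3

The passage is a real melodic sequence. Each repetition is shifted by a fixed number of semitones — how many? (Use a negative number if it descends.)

Unit = 3 notes; the statements start on G3, F3, Eb3, moving down a 2nd each time.
G3 to F3 spans -2 semitones.

-2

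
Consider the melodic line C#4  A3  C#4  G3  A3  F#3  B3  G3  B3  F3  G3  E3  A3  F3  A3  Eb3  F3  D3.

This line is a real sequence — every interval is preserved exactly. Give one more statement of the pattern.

The 6-note cells begin on C#4, B3, A3 — each down a 2nd from the last.
Statement 4 starts on G3 and keeps the same exact contour: G3 Eb3 G3 Db3 Eb3 C3.

G3 Eb3 G3 Db3 Eb3 C3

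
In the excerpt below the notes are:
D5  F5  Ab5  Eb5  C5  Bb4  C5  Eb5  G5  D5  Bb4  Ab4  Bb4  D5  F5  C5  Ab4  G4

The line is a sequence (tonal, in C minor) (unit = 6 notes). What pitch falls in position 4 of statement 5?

Grouping in 6s, the 4th note of each cell is Eb5, D5, C5.
Carrying that down a 2nd forward: Bb4 → Ab4.

Ab4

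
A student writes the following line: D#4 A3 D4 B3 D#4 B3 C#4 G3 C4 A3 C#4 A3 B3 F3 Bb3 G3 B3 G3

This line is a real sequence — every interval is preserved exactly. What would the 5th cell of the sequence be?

G3 Db3 Gb3 Eb3 G3 Eb3

Unit = 6 notes; the statements start on D#4, C#4, B3, moving down a 2nd each time.
Carrying on: A3 → G3.
Statement 5 starts on G3 and keeps the same exact contour: G3 Db3 Gb3 Eb3 G3 Eb3.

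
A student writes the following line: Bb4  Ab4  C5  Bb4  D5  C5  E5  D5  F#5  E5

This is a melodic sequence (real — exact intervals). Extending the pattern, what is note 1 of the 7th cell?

A#5

With 2-note cells, note 1 of each statement runs Bb4, C5, D5, E5, F#5.
Extending up a 2nd: G#5 → A#5.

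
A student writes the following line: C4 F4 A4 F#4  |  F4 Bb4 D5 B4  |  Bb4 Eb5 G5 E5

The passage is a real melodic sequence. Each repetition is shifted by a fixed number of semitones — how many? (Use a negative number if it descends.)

5

Unit = 4 notes; the statements start on C4, F4, Bb4, moving up a 4th each time.
Counting half-steps from C4 to F4: 5.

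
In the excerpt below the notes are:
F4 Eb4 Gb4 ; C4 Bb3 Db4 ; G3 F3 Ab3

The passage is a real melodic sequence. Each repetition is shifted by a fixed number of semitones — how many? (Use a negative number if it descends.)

-5

Taking 3-note groups, the heads are F4, C4, G3: the pattern moves down a 4th.
F4→C4 is 60 − 65 = -5 semitones.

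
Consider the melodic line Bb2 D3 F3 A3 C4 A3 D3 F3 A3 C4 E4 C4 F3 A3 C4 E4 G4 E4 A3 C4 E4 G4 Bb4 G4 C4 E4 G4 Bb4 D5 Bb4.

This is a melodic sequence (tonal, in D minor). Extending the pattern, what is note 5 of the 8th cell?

C6

Grouping in 6s, the 5th note of each cell is C4, E4, G4, Bb4, D5.
Each moves up a 3rd. Continuing: F5 → A5 → C6.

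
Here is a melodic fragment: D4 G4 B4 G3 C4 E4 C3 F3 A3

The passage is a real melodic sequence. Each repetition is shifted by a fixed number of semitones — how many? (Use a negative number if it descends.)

Unit = 3 notes; the statements start on D4, G3, C3, moving down a 5th each time.
D4→G3 is 55 − 62 = -7 semitones.

-7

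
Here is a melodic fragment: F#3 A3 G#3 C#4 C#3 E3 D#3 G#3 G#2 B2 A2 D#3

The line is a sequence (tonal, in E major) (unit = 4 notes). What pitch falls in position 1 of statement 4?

The unit is 4 notes. Position-1 pitches of the 3 shown cells: F#3, C#3, G#2.
One more down a 4th gives D#2.

D#2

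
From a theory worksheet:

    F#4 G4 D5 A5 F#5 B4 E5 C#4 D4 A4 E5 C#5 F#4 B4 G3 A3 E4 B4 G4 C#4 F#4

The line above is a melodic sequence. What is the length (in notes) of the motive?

7

There are 21 notes; a 7-note unit gives 3 cells:
F#4 G4 D5 A5 F#5 B4 E5 | C#4 D4 A4 E5 C#5 F#4 B4 | G3 A3 E4 B4 G4 C#4 F#4
Every group is a transposition down a 4th of the one before; no shorter unit works.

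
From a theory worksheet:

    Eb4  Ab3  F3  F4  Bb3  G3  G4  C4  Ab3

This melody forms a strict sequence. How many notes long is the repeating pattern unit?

There are 9 notes; a 3-note unit gives 3 cells:
Eb4 Ab3 F3 | F4 Bb3 G3 | G4 C4 Ab3
Each cell is the previous one up a 2nd — so the unit is 3 notes.

3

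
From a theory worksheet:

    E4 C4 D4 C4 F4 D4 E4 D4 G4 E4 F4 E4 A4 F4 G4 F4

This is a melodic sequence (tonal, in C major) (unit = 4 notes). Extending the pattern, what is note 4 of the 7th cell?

B4

The unit is 4 notes. Position-4 pitches of the 4 shown cells: C4, D4, E4, F4.
Extending up a 2nd: G4 → A4 → B4.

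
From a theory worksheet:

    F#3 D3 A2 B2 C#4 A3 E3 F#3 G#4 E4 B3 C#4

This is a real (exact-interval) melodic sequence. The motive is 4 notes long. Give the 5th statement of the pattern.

Taking 4-note groups, the heads are F#3, C#4, G#4: the pattern moves up a 5th.
Extending up a 5th: D#5 → A#5.
From A#5 the exact shape gives A#5 F#5 C#5 D#5.

A#5 F#5 C#5 D#5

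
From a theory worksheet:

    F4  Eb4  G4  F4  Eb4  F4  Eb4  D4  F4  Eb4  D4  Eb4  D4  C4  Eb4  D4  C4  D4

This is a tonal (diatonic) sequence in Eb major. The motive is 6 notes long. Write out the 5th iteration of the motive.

Taking 6-note groups, the heads are F4, Eb4, D4: the pattern moves down a 2nd.
Extending down a 2nd: C4 → Bb3.
So cell 5 is Bb3 Ab3 C4 Bb3 Ab3 Bb3.

Bb3 Ab3 C4 Bb3 Ab3 Bb3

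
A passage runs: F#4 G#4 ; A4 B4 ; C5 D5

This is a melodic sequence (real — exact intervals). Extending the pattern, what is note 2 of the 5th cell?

Grouping in 2s, the 2nd note of each cell is G#4, B4, D5.
Each moves up a 3rd. Continuing: F5 → Ab5.

Ab5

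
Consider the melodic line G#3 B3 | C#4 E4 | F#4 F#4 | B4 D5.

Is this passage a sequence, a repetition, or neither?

neither

Note 2 of cell 3 is F#4; if this were a sequence it would be A4. No unit length gives a consistent transposition pattern.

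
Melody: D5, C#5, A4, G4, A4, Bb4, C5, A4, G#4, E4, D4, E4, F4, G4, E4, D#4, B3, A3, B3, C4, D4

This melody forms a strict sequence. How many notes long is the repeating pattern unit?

There are 21 notes; a 7-note unit gives 3 cells:
D5 C#5 A4 G4 A4 Bb4 C5 | A4 G#4 E4 D4 E4 F4 G4 | E4 D#4 B3 A3 B3 C4 D4
That's a consistent down a 4th shift per cell, and no other grouping gives one.

7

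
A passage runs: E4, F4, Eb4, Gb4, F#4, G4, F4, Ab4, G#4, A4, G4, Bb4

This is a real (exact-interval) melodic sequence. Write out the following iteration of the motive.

The 4-note cells begin on E4, F#4, G#4 — each up a 2nd from the last.
From A#4 the exact shape gives A#4 B4 A4 C5.

A#4 B4 A4 C5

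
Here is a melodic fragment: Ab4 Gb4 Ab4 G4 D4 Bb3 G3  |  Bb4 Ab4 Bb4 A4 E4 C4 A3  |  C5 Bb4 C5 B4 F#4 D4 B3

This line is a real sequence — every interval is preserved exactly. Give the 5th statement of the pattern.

E5 D5 E5 D#5 A#4 F#4 D#4

With a 7-note motive the entries are Ab4, Bb4, C5, each up a 2nd from the previous.
Continuing the starts: D5 → E5.
From E5 the exact shape gives E5 D5 E5 D#5 A#4 F#4 D#4.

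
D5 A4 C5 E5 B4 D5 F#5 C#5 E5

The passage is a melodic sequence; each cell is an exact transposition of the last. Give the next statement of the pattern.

Unit = 3 notes; the statements start on D5, E5, F#5, moving up a 2nd each time.
So cell 4 is G#5 D#5 F#5.

G#5 D#5 F#5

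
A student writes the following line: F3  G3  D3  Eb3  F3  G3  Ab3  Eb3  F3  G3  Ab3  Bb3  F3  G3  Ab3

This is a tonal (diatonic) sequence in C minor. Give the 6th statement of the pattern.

Taking 5-note groups, the heads are F3, G3, Ab3: the pattern moves up a 2nd.
Continuing the starts: Bb3 → C4 → D4.
So cell 6 is D4 Eb4 Bb3 C4 D4.

D4 Eb4 Bb3 C4 D4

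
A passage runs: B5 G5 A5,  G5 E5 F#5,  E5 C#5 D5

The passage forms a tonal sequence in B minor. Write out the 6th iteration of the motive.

Unit = 3 notes; the statements start on B5, G5, E5, moving down a 3rd each time.
Continuing the starts: C#5 → A4 → F#4.
So cell 6 is F#4 D4 E4.

F#4 D4 E4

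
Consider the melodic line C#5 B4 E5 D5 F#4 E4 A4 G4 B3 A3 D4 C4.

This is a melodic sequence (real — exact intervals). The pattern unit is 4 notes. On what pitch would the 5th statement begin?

A2

With a 4-note motive the entries are C#5, F#4, B3, each down a 5th from the previous.
Continuing: E3 → A2. Statement 5 starts on A2.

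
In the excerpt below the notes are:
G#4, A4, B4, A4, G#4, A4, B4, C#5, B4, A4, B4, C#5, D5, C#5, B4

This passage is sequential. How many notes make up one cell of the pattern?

There are 15 notes; a 5-note unit gives 3 cells:
G#4 A4 B4 A4 G#4 | A4 B4 C#5 B4 A4 | B4 C#5 D5 C#5 B4
Each cell is the previous one up a 2nd — so the unit is 5 notes.

5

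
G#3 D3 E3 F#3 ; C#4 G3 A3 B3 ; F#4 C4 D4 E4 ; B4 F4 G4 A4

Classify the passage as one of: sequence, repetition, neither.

sequence

Each 4-note cell is the previous one transposed up a 4th.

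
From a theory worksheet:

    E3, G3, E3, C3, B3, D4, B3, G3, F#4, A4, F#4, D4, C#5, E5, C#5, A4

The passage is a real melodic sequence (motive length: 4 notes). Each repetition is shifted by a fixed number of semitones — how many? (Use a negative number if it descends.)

Unit = 4 notes; the statements start on E3, B3, F#4, C#5, moving up a 5th each time.
E3 to B3 spans +7 semitones.

7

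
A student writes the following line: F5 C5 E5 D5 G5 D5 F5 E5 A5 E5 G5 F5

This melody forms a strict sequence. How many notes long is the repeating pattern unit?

4

There are 12 notes; a 4-note unit gives 3 cells:
F5 C5 E5 D5 | G5 D5 F5 E5 | A5 E5 G5 F5
Each cell is the previous one up a 2nd — so the unit is 4 notes.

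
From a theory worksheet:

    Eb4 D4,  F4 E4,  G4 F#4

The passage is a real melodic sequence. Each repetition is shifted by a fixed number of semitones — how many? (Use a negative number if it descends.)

The 2-note cells begin on Eb4, F4, G4 — each up a 2nd from the last.
Counting half-steps from Eb4 to F4: 2.

2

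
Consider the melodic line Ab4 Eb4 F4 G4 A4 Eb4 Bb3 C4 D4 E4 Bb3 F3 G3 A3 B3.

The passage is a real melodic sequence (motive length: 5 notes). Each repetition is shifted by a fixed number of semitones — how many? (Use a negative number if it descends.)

With a 5-note motive the entries are Ab4, Eb4, Bb3, each down a 4th from the previous.
Ab4→Eb4 is 63 − 68 = -5 semitones.

-5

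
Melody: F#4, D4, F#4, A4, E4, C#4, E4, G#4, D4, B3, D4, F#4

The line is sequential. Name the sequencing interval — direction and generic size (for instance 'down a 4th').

Unit = 4 notes; the statements start on F#4, E4, D4, moving down a 2nd each time.
F#4 to E4 is down a 2nd.

down a 2nd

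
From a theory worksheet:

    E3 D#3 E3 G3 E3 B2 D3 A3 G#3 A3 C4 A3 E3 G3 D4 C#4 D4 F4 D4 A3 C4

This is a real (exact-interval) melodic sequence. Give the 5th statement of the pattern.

C5 B4 C5 Eb5 C5 G4 Bb4

Unit = 7 notes; the statements start on E3, A3, D4, moving up a 4th each time.
Extending up a 4th: G4 → C5.
So cell 5 is C5 B4 C5 Eb5 C5 G4 Bb4.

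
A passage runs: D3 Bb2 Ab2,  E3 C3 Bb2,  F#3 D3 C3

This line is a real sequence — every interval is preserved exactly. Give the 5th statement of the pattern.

The 3-note cells begin on D3, E3, F#3 — each up a 2nd from the last.
Extending up a 2nd: G#3 → A#3.
From A#3 the exact shape gives A#3 F#3 E3.

A#3 F#3 E3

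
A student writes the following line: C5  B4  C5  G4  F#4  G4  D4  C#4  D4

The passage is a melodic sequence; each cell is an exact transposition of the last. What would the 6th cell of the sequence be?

With a 3-note motive the entries are C5, G4, D4, each down a 4th from the previous.
Continuing the starts: A3 → E3 → B2.
So cell 6 is B2 A#2 B2.

B2 A#2 B2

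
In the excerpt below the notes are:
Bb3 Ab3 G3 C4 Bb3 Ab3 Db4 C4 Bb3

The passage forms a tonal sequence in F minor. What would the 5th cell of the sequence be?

F4 Eb4 Db4

With a 3-note motive the entries are Bb3, C4, Db4, each up a 2nd from the previous.
Continuing the starts: Eb4 → F4.
Statement 5 starts on F4 and keeps the same diatonic contour: F4 Eb4 Db4.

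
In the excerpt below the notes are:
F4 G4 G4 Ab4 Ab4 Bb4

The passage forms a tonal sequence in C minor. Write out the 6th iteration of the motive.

The 2-note cells begin on F4, G4, Ab4 — each up a 2nd from the last.
Carrying on: Bb4 → C5 → D5.
From D5 the diatonic shape gives D5 Eb5.

D5 Eb5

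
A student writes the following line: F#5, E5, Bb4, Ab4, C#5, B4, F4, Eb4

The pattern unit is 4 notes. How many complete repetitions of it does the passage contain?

2

8 notes in groups of 4 gives 8/4 = 2 statements.
Starts: F#5, C#5 — each down a 4th.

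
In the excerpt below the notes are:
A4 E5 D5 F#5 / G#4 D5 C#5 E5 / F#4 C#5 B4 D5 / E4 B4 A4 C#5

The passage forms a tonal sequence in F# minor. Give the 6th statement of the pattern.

Unit = 4 notes; the statements start on A4, G#4, F#4, E4, moving down a 2nd each time.
Continuing the starts: D4 → C#4.
From C#4 the diatonic shape gives C#4 G#4 F#4 A4.

C#4 G#4 F#4 A4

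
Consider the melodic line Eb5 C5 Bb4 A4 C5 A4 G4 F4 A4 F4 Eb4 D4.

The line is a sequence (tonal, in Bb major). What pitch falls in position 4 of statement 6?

Eb3

Grouping in 4s, the 4th note of each cell is A4, F4, D4.
Carrying that down a 3rd forward: Bb3 → G3 → Eb3.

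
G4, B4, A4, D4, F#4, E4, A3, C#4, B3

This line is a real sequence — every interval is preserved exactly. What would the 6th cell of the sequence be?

Taking 3-note groups, the heads are G4, D4, A3: the pattern moves down a 4th.
Extending down a 4th: E3 → B2 → F#2.
From F#2 the exact shape gives F#2 A#2 G#2.

F#2 A#2 G#2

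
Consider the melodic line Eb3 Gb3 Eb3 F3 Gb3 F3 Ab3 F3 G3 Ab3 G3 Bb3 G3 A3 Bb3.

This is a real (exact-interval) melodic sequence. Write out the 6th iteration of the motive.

C#4 E4 C#4 D#4 E4

Unit = 5 notes; the statements start on Eb3, F3, G3, moving up a 2nd each time.
Continuing the starts: A3 → B3 → C#4.
So cell 6 is C#4 E4 C#4 D#4 E4.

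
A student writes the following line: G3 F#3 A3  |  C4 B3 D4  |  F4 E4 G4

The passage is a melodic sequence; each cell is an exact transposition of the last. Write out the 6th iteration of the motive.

With a 3-note motive the entries are G3, C4, F4, each up a 4th from the previous.
Continuing the starts: Bb4 → Eb5 → Ab5.
Statement 6 starts on Ab5 and keeps the same exact contour: Ab5 G5 Bb5.

Ab5 G5 Bb5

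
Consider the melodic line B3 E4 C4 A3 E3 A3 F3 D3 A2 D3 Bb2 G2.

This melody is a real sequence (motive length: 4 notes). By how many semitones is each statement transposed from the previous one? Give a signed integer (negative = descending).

The 4-note cells begin on B3, E3, A2 — each down a 5th from the last.
B3 to E3 spans -7 semitones.

-7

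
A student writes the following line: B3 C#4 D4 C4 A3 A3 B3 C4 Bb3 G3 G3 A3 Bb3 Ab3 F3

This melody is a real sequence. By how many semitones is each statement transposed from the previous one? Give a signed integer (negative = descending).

Taking 5-note groups, the heads are B3, A3, G3: the pattern moves down a 2nd.
B3 to A3 spans -2 semitones.

-2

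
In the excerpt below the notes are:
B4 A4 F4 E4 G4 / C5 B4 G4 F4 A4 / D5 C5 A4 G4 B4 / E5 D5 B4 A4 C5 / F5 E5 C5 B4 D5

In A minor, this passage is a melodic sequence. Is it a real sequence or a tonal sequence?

Every note is diatonic to A minor.
Cell 1 has -2 semitones from note 1 to 2, but cell 2 has -1 — the interval quality changes while the contour stays the same, which is the hallmark of a tonal sequence.

tonal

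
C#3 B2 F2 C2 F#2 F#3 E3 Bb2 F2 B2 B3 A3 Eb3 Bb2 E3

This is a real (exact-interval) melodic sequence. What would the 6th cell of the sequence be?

Taking 5-note groups, the heads are C#3, F#3, B3: the pattern moves up a 4th.
Carrying on: E4 → A4 → D5.
So cell 6 is D5 C5 Gb4 Db4 G4.

D5 C5 Gb4 Db4 G4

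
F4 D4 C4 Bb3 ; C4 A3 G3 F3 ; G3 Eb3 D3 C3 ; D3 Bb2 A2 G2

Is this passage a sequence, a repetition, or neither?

sequence

Each 4-note cell is the previous one transposed down a 4th.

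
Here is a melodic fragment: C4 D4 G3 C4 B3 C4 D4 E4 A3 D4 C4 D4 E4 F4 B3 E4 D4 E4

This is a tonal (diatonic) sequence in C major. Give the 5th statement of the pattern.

G4 A4 D4 G4 F4 G4

With a 6-note motive the entries are C4, D4, E4, each up a 2nd from the previous.
Extending up a 2nd: F4 → G4.
Statement 5 starts on G4 and keeps the same diatonic contour: G4 A4 D4 G4 F4 G4.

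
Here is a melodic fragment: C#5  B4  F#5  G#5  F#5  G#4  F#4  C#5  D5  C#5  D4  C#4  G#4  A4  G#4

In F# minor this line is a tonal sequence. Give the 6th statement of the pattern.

B2 A2 E3 F#3 E3

The 5-note cells begin on C#5, G#4, D4 — each down a 4th from the last.
Continuing the starts: A3 → E3 → B2.
Statement 6 starts on B2 and keeps the same diatonic contour: B2 A2 E3 F#3 E3.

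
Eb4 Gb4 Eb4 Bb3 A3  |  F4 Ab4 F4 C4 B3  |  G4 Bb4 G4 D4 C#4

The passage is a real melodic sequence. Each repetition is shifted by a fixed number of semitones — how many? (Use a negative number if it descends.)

2

With a 5-note motive the entries are Eb4, F4, G4, each up a 2nd from the previous.
Eb4→F4 is 65 − 63 = 2 semitones.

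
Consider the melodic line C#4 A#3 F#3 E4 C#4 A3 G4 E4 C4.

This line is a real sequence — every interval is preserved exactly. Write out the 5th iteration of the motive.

With a 3-note motive the entries are C#4, E4, G4, each up a 3rd from the previous.
Extending up a 3rd: Bb4 → Db5.
So cell 5 is Db5 Bb4 Gb4.

Db5 Bb4 Gb4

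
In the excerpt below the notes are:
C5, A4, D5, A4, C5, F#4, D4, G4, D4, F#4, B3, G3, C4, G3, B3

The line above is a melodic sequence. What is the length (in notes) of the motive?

15 notes total. Splitting into 3 groups of 5:
C5 A4 D5 A4 C5 | F#4 D4 G4 D4 F#4 | B3 G3 C4 G3 B3
Each cell is the previous one down a 5th — so the unit is 5 notes.

5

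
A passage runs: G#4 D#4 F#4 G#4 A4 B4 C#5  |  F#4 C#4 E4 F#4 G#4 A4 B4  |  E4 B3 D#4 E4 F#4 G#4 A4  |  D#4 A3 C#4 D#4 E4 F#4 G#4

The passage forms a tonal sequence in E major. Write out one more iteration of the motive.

With a 7-note motive the entries are G#4, F#4, E4, D#4, each down a 2nd from the previous.
From C#4 the diatonic shape gives C#4 G#3 B3 C#4 D#4 E4 F#4.

C#4 G#3 B3 C#4 D#4 E4 F#4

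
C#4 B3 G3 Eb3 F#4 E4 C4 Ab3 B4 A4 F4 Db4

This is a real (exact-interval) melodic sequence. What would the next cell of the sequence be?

Unit = 4 notes; the statements start on C#4, F#4, B4, moving up a 4th each time.
From E5 the exact shape gives E5 D5 Bb4 Gb4.

E5 D5 Bb4 Gb4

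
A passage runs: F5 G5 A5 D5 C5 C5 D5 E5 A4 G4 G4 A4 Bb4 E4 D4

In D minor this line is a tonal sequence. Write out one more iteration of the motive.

D4 E4 F4 Bb3 A3

Unit = 5 notes; the statements start on F5, C5, G4, moving down a 4th each time.
From D4 the diatonic shape gives D4 E4 F4 Bb3 A3.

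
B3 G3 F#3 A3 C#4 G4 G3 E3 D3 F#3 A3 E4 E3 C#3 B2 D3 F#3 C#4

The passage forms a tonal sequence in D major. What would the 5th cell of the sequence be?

Unit = 6 notes; the statements start on B3, G3, E3, moving down a 3rd each time.
Extending down a 3rd: C#3 → A2.
Statement 5 starts on A2 and keeps the same diatonic contour: A2 F#2 E2 G2 B2 F#3.

A2 F#2 E2 G2 B2 F#3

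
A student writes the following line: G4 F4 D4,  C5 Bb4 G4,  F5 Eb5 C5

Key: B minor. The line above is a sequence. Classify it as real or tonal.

Each cell has the same semitone pattern (-2, -3) — intervals are preserved exactly.
And F4 lies outside B minor, so the sequence is real rather than tonal.

real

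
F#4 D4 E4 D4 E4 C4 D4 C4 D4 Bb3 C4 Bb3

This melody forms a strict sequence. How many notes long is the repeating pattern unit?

12 notes total. Splitting into 3 groups of 4:
F#4 D4 E4 D4 | E4 C4 D4 C4 | D4 Bb3 C4 Bb3
That's a consistent down a 2nd shift per cell, and no other grouping gives one.

4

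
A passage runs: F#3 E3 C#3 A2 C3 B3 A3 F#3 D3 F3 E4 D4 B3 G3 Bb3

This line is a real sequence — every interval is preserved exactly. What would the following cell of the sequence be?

A4 G4 E4 C4 Eb4

Taking 5-note groups, the heads are F#3, B3, E4: the pattern moves up a 4th.
From A4 the exact shape gives A4 G4 E4 C4 Eb4.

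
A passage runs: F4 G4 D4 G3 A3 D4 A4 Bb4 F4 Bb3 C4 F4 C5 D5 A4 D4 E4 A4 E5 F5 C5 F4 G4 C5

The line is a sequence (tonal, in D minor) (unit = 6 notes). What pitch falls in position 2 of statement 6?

C6

Grouping in 6s, the 2nd note of each cell is G4, Bb4, D5, F5.
Carrying that up a 3rd forward: A5 → C6.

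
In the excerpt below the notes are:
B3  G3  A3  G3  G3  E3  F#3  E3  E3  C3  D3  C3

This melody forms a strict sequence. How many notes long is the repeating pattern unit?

4

12 notes total. Splitting into 3 groups of 4:
B3 G3 A3 G3 | G3 E3 F#3 E3 | E3 C3 D3 C3
Every group is a transposition down a 3rd of the one before; no shorter unit works.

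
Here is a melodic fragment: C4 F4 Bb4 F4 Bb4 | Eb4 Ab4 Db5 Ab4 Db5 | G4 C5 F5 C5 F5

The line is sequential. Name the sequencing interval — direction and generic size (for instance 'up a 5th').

Unit = 5 notes; the statements start on C4, Eb4, G4, moving up a 3rd each time.
From C4 to Eb4: up a 3rd.

up a 3rd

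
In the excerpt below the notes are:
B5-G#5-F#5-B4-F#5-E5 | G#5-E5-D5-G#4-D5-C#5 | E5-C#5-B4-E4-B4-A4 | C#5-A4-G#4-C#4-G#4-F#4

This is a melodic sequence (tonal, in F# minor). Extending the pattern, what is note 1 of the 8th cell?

Grouping in 6s, the 1st note of each cell is B5, G#5, E5, C#5.
Each moves down a 3rd. Continuing: A4 → F#4 → D4 → B3.

B3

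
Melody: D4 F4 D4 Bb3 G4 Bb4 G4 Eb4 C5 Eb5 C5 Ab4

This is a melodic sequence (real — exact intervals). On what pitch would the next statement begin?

F5

Unit = 4 notes; the statements start on D4, G4, C5, moving up a 4th each time.
One more step up a 4th gives F5.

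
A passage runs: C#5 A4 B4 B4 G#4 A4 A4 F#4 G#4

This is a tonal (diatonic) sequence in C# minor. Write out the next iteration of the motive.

Unit = 3 notes; the statements start on C#5, B4, A4, moving down a 2nd each time.
From G#4 the diatonic shape gives G#4 E4 F#4.

G#4 E4 F#4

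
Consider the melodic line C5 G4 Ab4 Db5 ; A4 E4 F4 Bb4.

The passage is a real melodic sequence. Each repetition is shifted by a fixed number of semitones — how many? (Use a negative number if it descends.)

Taking 4-note groups, the heads are C5, A4: the pattern moves down a 3rd.
Counting half-steps from C5 to A4: -3.

-3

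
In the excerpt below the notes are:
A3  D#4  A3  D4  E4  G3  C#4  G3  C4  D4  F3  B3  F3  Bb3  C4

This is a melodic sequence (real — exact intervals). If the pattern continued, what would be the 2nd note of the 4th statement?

A3

The unit is 5 notes. Position-2 pitches of the 3 shown cells: D#4, C#4, B3.
From B3, down a 2nd gives A3.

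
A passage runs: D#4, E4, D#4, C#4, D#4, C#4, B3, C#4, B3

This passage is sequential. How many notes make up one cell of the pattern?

3

There are 9 notes; a 3-note unit gives 3 cells:
D#4 E4 D#4 | C#4 D#4 C#4 | B3 C#4 B3
Each cell is the previous one down a 2nd — so the unit is 3 notes.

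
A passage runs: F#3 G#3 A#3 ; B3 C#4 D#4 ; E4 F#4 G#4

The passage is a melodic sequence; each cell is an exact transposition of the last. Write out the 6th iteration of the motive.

G5 A5 B5

Taking 3-note groups, the heads are F#3, B3, E4: the pattern moves up a 4th.
Carrying on: A4 → D5 → G5.
So cell 6 is G5 A5 B5.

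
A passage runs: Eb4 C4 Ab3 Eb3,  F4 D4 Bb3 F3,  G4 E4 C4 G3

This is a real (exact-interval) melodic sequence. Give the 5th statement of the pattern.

Unit = 4 notes; the statements start on Eb4, F4, G4, moving up a 2nd each time.
Extending up a 2nd: A4 → B4.
So cell 5 is B4 G#4 E4 B3.

B4 G#4 E4 B3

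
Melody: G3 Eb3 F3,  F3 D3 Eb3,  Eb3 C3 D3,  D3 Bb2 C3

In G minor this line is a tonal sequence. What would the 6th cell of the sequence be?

Bb2 G2 A2

With a 3-note motive the entries are G3, F3, Eb3, D3, each down a 2nd from the previous.
Extending down a 2nd: C3 → Bb2.
So cell 6 is Bb2 G2 A2.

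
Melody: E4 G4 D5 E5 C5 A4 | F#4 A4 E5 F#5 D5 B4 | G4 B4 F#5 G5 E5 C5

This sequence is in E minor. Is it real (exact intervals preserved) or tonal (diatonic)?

tonal

Every note is diatonic to E minor.
Cell 1 has +3 semitones from note 1 to 2, but cell 3 has +4 — the interval quality changes while the contour stays the same, which is the hallmark of a tonal sequence.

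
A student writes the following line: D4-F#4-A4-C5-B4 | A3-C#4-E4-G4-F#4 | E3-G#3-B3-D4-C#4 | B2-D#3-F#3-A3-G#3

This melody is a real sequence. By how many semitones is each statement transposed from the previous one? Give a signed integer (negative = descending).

-5

Unit = 5 notes; the statements start on D4, A3, E3, B2, moving down a 4th each time.
D4 to A3 spans -5 semitones.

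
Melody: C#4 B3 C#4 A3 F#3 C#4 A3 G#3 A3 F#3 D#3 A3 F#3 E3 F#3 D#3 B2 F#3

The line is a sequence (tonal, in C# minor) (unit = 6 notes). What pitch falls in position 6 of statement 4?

D#3

With 6-note cells, note 6 of each statement runs C#4, A3, F#3.
Each moves down a 3rd; the next is D#3.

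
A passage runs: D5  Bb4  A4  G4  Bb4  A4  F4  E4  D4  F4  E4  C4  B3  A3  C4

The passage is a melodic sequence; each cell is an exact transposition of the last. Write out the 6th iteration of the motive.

Taking 5-note groups, the heads are D5, A4, E4: the pattern moves down a 4th.
Extending down a 4th: B3 → F#3 → C#3.
So cell 6 is C#3 A2 G#2 F#2 A2.

C#3 A2 G#2 F#2 A2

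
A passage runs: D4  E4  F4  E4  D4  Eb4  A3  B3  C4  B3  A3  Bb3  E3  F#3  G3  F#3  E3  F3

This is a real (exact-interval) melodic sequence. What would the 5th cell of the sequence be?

F#2 G#2 A2 G#2 F#2 G2

With a 6-note motive the entries are D4, A3, E3, each down a 4th from the previous.
Extending down a 4th: B2 → F#2.
Statement 5 starts on F#2 and keeps the same exact contour: F#2 G#2 A2 G#2 F#2 G2.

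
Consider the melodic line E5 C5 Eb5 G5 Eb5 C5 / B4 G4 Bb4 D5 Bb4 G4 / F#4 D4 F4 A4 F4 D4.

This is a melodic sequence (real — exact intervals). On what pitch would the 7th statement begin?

A#2

Taking 6-note groups, the heads are E5, B4, F#4: the pattern moves down a 4th.
Extending the heads down a 4th: C#4 → G#3 → D#3 → A#2.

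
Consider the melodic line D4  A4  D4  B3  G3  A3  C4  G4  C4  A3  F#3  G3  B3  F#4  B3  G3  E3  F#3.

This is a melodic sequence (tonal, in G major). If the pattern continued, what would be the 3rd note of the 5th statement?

With 6-note cells, note 3 of each statement runs D4, C4, B3.
Each moves down a 2nd. Continuing: A3 → G3.

G3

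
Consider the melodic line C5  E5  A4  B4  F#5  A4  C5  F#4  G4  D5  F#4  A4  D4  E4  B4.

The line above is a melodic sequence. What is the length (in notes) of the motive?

5

15 notes total. Splitting into 3 groups of 5:
C5 E5 A4 B4 F#5 | A4 C5 F#4 G4 D5 | F#4 A4 D4 E4 B4
Each cell is the previous one down a 3rd — so the unit is 5 notes.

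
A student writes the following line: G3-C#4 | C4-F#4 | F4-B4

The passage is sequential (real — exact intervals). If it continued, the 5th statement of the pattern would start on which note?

With a 2-note motive the entries are G3, C4, F4, each up a 4th from the previous.
Continuing: Bb4 → Eb5. Statement 5 starts on Eb5.

Eb5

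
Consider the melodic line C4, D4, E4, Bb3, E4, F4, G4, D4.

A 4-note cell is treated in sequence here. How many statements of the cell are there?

2

8 notes in groups of 4 gives 8/4 = 2 statements.
Starts: C4, E4 — each up a 3rd.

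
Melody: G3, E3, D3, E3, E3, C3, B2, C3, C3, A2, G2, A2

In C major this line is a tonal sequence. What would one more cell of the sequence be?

A2 F2 E2 F2

With a 4-note motive the entries are G3, E3, C3, each down a 3rd from the previous.
From A2 the diatonic shape gives A2 F2 E2 F2.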